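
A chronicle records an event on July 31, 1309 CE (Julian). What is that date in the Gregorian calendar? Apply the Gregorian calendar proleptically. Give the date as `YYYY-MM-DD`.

1309-08-08

At this point the Julian calendar is 8 days behind the Gregorian.
31 July 1309 Julian + 8 days → 8 August 1309 Gregorian.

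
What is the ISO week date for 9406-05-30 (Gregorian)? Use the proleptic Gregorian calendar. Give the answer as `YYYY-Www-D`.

The weekday is Friday (ISO weekday 5).
That Friday belongs to ISO week 22 of ISO year 9406.

9406-W22-5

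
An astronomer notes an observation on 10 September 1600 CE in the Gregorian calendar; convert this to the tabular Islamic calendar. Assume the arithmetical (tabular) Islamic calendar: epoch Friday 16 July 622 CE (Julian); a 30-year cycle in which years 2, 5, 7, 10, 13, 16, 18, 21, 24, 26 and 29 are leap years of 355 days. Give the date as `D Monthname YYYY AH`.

Both dates share Julian Day Number 2305701; in the tabular Islamic calendar that is 1 Rabi' al-Awwal 1009 AH.

1 Rabi' al-Awwal 1009 AH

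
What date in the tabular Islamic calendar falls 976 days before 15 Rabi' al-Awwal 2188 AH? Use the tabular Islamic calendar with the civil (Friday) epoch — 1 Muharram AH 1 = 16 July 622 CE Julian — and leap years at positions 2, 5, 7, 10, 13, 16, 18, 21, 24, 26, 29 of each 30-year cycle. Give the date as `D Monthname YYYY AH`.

JDN of 15 Rabi' al-Awwal 2188 AH = 2723513.
2723513 − 976 = 2722537.
JDN 2722537 in the tabular Islamic calendar is 13 Jumada al-Thani 2185 AH.

13 Jumada al-Thani 2185 AH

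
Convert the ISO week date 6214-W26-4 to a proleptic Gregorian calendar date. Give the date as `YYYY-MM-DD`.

ISO week 1 of 6214 is the week containing the first Thursday of 6214.
Week 26, day 4 (Thursday) lands on 6214-06-30.

6214-06-30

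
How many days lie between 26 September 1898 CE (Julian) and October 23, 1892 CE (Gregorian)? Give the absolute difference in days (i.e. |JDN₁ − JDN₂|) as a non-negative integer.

JDN of the first date = 2414571.
JDN of the second date = 2412395.
|2412395 − 2414571| = 2176.

2176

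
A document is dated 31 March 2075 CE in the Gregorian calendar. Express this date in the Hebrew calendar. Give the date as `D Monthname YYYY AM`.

Julian Day Number of the source date = 2479028.
Converting JDN 2479028 to the Hebrew calendar gives 15 Nisan 5835 AM.

15 Nisan 5835 AM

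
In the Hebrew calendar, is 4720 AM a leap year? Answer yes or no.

yes

Hebrew year 4720 is year 8 of its 19-year Metonic cycle; leap years are at positions 3, 6, 8, 11, 14, 17, 19, so it is a leap year (13 months).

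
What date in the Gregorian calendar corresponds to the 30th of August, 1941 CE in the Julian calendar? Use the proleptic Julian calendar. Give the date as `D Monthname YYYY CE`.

At this point the Julian calendar is 13 days behind the Gregorian.
30 August 1941 Julian + 13 days → 12 September 1941 Gregorian.

12 September 1941 CE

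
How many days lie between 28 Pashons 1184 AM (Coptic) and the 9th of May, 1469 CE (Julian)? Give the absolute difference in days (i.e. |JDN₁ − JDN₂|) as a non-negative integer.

351

First date → JDN 2257388; second date → JDN 2257739.
The interval is |2257388 − 2257739| = 351 days.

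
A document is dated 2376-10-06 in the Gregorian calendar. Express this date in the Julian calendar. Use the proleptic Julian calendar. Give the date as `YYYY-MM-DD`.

The Julian–Gregorian offset here is 16 days (Julian trailing).
6 October 2376 Gregorian − 16 days → 20 September 2376 Julian.

2376-09-20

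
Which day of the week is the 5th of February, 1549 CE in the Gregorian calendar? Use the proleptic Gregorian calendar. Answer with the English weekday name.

Saturday

JDN 2286856 mod 7 = 5, and JDN 0 was a Monday, so this is a Saturday.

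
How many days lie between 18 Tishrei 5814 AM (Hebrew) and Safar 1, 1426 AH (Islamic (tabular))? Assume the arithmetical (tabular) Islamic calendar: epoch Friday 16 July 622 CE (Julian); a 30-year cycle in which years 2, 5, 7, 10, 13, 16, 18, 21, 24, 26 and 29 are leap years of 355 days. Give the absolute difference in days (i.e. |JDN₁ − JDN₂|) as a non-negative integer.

17734

First date → JDN 2471176; second date → JDN 2453442.
The interval is |2471176 − 2453442| = 17734 days.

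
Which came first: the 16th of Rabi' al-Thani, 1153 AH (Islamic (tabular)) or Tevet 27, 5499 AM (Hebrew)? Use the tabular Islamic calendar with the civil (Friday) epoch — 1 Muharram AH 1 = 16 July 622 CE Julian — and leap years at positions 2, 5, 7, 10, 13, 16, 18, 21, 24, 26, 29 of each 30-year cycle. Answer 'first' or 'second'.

The two dates have Julian Day Numbers 2356774 and 2356223 respectively.
Since 2356223 < 2356774, the second date comes first.

second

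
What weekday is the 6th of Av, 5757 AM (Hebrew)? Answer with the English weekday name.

Saturday

Equivalently 9 August 1997 Gregorian, JDN 2450670.
Since JDN mod 7 = 5 (0 = Monday), the day is Saturday.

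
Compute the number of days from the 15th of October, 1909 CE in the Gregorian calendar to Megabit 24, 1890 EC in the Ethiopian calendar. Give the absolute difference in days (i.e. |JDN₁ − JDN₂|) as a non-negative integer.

JDN of the first date = 2418595.
JDN of the second date = 2414381.
|2414381 − 2418595| = 4214.

4214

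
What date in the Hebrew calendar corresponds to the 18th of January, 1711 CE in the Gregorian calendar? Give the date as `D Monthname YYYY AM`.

27 Tevet 5471 AM

Both dates share Julian Day Number 2346007; in the Hebrew calendar that is 27 Tevet 5471 AM.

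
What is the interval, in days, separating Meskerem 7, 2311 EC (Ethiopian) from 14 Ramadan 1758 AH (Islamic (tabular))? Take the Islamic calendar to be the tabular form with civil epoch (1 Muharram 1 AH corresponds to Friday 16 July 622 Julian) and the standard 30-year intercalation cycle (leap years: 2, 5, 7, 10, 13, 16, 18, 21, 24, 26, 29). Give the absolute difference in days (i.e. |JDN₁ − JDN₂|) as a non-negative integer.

3357

JDN of the first date = 2567954.
JDN of the second date = 2571311.
|2571311 − 2567954| = 3357.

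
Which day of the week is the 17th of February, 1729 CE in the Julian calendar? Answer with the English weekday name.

Monday

In the Gregorian calendar this is 28 February 1729 (JDN 2352623).
2352623 ≡ 0 (mod 7); counting from Monday = 0 gives Monday.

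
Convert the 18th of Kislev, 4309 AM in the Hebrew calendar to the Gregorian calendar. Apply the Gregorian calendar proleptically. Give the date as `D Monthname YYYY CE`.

Julian Day Number of the source date = 1921554.
Converting JDN 1921554 to the Gregorian calendar gives 7 December 548 CE.

7 December 548 CE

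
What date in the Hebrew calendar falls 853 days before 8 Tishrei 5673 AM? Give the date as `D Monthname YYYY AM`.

11 Iyar 5670 AM

The starting date is JDN 2419665; 2419665 − 853 = 2418812.
JDN 2418812 corresponds to 11 Iyar 5670 AM.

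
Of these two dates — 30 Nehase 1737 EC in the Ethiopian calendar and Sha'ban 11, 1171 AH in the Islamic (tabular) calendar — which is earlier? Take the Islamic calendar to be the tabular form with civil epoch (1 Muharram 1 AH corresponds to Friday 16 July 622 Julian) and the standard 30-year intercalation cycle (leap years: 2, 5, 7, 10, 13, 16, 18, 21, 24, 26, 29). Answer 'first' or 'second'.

First date → JDN 2358654; second date → JDN 2363266.
JDN 2358654 < JDN 2363266, so the first date is earlier.

first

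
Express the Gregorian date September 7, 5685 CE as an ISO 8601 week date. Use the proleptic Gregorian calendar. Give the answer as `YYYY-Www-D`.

The weekday is Friday (ISO weekday 5).
That Friday belongs to ISO week 36 of ISO year 5685.

5685-W36-5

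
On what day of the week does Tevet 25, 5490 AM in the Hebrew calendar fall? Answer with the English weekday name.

Saturday

This is JDN 2352943 (14 January 1730 Gregorian).
Since JDN mod 7 = 5 (0 = Monday), the day is Saturday.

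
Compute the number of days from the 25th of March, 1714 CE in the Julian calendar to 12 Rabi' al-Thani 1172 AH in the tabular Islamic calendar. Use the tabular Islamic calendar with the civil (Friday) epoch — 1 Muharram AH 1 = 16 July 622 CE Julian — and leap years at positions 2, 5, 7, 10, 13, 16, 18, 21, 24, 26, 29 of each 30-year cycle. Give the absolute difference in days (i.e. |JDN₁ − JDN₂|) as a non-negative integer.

16323

JDN of the first date = 2347180.
JDN of the second date = 2363503.
|2363503 − 2347180| = 16323.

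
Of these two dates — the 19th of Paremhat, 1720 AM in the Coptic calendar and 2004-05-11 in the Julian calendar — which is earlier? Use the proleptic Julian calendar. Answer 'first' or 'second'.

first

The two dates have Julian Day Numbers 2453093 and 2453150 respectively.
Since 2453093 < 2453150, the first date comes first.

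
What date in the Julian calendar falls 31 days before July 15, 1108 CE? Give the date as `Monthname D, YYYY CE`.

June 14, 1108 CE

JDN of July 15, 1108 CE = 2125951.
2125951 − 31 = 2125920.
JDN 2125920 in the Julian calendar is June 14, 1108 CE.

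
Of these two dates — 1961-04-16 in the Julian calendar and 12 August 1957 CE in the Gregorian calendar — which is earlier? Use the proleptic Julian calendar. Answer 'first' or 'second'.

second

First date → JDN 2437419; second date → JDN 2436063.
JDN 2436063 < JDN 2437419, so the second date is earlier.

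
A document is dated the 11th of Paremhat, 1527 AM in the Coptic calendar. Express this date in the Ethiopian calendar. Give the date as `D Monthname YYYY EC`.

Julian Day Number of the source date = 2382591.
Converting JDN 2382591 to the Ethiopian calendar gives 11 Megabit 1803 EC.

11 Megabit 1803 EC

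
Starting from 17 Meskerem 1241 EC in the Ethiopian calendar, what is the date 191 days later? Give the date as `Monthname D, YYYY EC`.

Counting 191 days forward from JDN 2177147 reaches JDN 2177338, which is Megabit 28, 1241 EC.

Megabit 28, 1241 EC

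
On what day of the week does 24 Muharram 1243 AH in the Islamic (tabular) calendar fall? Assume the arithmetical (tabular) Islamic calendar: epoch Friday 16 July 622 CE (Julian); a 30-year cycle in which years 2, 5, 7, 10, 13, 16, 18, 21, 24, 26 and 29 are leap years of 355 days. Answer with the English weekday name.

Friday

This is JDN 2388586 (17 August 1827 Gregorian).
Since JDN mod 7 = 4 (0 = Monday), the day is Friday.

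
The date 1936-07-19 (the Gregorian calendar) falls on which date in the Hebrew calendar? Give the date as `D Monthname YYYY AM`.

Both dates share Julian Day Number 2428369; in the Hebrew calendar that is 29 Tammuz 5696 AM.

29 Tammuz 5696 AM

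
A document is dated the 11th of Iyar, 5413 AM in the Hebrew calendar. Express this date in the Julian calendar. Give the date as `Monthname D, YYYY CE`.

The source date corresponds to 8 May 1653 in the Gregorian calendar (JDN 2324934).
That day falls on 28 April 1653 CE in the Julian calendar.

April 28, 1653 CE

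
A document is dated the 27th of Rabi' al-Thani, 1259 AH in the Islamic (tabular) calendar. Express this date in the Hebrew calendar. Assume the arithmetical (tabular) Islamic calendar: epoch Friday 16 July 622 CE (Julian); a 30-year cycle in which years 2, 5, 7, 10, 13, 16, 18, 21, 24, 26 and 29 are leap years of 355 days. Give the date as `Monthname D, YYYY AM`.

Both dates share Julian Day Number 2394348; in the Hebrew calendar that is 27 Iyar 5603 AM.

Iyar 27, 5603 AM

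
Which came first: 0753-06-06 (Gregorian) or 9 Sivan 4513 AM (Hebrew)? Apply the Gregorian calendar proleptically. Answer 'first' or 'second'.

First date → JDN 1996244; second date → JDN 1996227.
JDN 1996227 < JDN 1996244, so the second date is earlier.

second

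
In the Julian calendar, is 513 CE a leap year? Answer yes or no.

513 mod 4 = 1, so it is a common year in the Julian calendar.

no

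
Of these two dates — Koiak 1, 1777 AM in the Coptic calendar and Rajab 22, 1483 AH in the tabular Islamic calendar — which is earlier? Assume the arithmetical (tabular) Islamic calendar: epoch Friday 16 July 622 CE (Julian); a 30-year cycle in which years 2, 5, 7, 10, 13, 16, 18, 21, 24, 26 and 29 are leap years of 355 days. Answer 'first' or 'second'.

The two dates have Julian Day Numbers 2473804 and 2473809 respectively.
Since 2473804 < 2473809, the first date comes first.

first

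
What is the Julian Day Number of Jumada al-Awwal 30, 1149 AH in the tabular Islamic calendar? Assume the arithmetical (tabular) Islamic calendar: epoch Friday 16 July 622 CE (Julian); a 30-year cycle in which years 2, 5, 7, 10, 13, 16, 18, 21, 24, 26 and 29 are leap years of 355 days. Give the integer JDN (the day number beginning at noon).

2355400

In the Gregorian calendar the same day is 6 October 1736.
JDN 2299161 is 15 October 1582 CE (Gregorian); the target day is +56239 days from there, so JDN = 2355400.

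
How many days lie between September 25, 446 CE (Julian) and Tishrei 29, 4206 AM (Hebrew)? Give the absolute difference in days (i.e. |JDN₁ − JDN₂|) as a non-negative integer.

First date → JDN 1884227; second date → JDN 1883883.
The interval is |1884227 − 1883883| = 344 days.

344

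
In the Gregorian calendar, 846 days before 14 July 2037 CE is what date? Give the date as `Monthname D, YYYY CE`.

JDN of 14 July 2037 CE = 2465254.
2465254 − 846 = 2464408.
JDN 2464408 in the Gregorian calendar is March 21, 2035 CE.

March 21, 2035 CE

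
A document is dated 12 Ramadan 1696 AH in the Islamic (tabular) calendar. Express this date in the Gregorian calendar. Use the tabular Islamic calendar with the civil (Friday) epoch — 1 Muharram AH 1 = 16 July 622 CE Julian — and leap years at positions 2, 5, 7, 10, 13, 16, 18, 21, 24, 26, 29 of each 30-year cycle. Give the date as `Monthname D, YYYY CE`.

Both dates share Julian Day Number 2549338; in the Gregorian calendar that is 1 October 2267 CE.

October 1, 2267 CE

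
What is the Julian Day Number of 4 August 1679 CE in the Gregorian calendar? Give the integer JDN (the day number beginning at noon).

JDN 2299161 is 15 October 1582 CE (Gregorian); the target day is +35357 days from there, so JDN = 2334518.

2334518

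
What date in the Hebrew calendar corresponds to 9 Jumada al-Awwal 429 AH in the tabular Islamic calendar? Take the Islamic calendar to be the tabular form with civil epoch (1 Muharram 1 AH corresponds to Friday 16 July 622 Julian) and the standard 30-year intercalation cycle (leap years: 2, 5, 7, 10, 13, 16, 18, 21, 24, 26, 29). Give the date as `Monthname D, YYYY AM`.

Adar 10, 4798 AM

Julian Day Number of the source date = 2100235.
Converting JDN 2100235 to the Hebrew calendar gives 10 Adar 4798 AM.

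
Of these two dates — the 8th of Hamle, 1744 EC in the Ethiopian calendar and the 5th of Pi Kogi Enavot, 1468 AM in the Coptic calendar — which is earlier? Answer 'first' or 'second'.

first

First date → JDN 2361159; second date → JDN 2361216.
JDN 2361159 < JDN 2361216, so the first date is earlier.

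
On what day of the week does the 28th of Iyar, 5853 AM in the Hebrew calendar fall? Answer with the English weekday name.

Sunday

Equivalently 24 May 2093 Gregorian, JDN 2485657.
2485657 ≡ 6 (mod 7); counting from Monday = 0 gives Sunday.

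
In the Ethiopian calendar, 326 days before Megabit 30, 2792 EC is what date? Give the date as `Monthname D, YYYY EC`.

Ginbot 10, 2791 EC

JDN of Megabit 30, 2792 EC = 2743843.
2743843 − 326 = 2743517.
JDN 2743517 in the Ethiopian calendar is Ginbot 10, 2791 EC.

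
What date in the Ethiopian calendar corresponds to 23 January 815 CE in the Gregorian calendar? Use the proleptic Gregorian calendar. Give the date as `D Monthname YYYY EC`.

24 Tir 807 EC

Both dates share Julian Day Number 2018755; in the Ethiopian calendar that is 24 Tir 807 EC.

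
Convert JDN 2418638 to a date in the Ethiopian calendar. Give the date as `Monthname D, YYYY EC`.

JDN 2418638 is 27 November 1909 in the Gregorian calendar.
In the Ethiopian calendar that day is Hidar 18, 1902 EC.

Hidar 18, 1902 EC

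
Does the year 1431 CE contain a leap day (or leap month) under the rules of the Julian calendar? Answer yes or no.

no

1431 mod 4 = 3, so it is a common year in the Julian calendar.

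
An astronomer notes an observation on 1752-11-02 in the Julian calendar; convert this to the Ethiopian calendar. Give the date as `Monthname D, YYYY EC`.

Hidar 6, 1745 EC

Both dates share Julian Day Number 2361282; in the Ethiopian calendar that is 6 Hidar 1745 EC.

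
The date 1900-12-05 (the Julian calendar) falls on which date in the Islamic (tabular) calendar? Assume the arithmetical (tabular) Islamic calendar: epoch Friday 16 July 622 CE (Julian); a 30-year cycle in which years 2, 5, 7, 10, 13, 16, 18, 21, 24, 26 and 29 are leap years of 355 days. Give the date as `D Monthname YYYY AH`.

Both dates share Julian Day Number 2415372; in the tabular Islamic calendar that is 25 Sha'ban 1318 AH.

25 Sha'ban 1318 AH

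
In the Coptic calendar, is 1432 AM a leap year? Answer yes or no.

no

1432 mod 4 = 0; in the Coptic calendar a year is leap when year mod 4 = 3, so it is a common year.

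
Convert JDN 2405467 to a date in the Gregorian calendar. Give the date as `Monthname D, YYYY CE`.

November 4, 1873 CE

JDN 2451545 is 1 Jan 2000; 2405467 is −46078 days from there.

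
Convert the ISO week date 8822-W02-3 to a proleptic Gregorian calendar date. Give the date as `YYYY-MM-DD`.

ISO week 1 of 8822 is the week containing the first Thursday of 8822.
Week 2, day 3 (Wednesday) lands on 8822-01-12.

8822-01-12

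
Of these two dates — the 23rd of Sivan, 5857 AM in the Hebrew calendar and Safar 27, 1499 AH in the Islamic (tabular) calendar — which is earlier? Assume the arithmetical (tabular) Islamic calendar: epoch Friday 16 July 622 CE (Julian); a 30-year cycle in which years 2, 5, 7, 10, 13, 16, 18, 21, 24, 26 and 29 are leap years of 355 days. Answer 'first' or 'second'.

second

The two dates have Julian Day Numbers 2487128 and 2479337 respectively.
Since 2479337 < 2487128, the second date comes first.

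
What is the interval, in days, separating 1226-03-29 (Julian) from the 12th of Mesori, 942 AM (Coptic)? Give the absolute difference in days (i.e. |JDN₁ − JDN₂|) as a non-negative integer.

129

JDN of the first date = 2168942.
JDN of the second date = 2169071.
|2169071 − 2168942| = 129.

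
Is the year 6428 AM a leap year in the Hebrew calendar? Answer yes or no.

Hebrew year 6428 is year 6 of its 19-year Metonic cycle; leap years are at positions 3, 6, 8, 11, 14, 17, 19, so it is a leap year (13 months).

yes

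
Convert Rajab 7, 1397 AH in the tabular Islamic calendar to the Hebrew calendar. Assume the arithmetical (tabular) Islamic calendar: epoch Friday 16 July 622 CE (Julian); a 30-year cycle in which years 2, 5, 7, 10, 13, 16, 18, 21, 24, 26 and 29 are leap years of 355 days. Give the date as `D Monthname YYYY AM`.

Julian Day Number of the source date = 2443319.
Converting JDN 2443319 to the Hebrew calendar gives 8 Tammuz 5737 AM.

8 Tammuz 5737 AM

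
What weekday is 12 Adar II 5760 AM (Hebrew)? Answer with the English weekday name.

This is JDN 2451623 (19 March 2000 Gregorian).
2451623 ≡ 6 (mod 7); counting from Monday = 0 gives Sunday.

Sunday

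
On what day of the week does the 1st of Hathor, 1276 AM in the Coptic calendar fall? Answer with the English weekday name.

Equivalently 8 November 1559 Gregorian, JDN 2290784.
JDN 2290784 mod 7 = 6, and JDN 0 was a Monday, so this is a Sunday.

Sunday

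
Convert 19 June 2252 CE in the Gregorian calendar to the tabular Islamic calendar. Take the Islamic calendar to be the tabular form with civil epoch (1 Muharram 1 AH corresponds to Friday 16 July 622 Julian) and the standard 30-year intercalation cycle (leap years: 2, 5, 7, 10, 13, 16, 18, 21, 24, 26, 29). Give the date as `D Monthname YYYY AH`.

10 Dhu al-Hijjah 1680 AH

Both dates share Julian Day Number 2543756; in the tabular Islamic calendar that is 10 Dhu al-Hijjah 1680 AH.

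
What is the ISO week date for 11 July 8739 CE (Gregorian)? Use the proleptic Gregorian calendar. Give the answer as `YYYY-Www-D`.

8739-W28-2

The weekday is Tuesday (ISO weekday 2).
That Tuesday belongs to ISO week 28 of ISO year 8739.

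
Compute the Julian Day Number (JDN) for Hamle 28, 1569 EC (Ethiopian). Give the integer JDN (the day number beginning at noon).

Equivalently 1 August 1577 (proleptic Gregorian).
JDN 2400001 is 17 November 1858 CE (Gregorian), MJD 0; the target day is −102741 days from there, so JDN = 2297260.

2297260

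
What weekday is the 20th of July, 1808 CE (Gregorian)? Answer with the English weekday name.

Wednesday

JDN 2381619 mod 7 = 2, and JDN 0 was a Monday, so this is a Wednesday.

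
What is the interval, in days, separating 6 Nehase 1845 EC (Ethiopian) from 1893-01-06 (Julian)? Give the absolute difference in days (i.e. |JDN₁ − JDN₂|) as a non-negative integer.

14405

First date → JDN 2398077; second date → JDN 2412482.
The interval is |2398077 − 2412482| = 14405 days.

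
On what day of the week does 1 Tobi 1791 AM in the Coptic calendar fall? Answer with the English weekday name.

Wednesday

In the Gregorian calendar this is 9 January 2075 (JDN 2478947).
2478947 ≡ 2 (mod 7); counting from Monday = 0 gives Wednesday.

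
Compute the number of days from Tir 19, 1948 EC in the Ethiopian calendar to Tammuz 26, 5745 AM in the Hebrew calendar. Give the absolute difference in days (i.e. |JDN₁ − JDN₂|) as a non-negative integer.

First date → JDN 2435501; second date → JDN 2446262.
The interval is |2435501 − 2446262| = 10761 days.

10761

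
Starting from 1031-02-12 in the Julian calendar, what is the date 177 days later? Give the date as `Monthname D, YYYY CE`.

August 8, 1031 CE

JDN of 1031-02-12 = 2097673.
2097673 + 177 = 2097850.
JDN 2097850 in the Julian calendar is August 8, 1031 CE.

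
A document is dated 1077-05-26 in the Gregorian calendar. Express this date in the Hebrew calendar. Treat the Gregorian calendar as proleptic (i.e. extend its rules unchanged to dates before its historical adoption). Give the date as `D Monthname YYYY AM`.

24 Iyar 4837 AM

Both dates share Julian Day Number 2114572; in the Hebrew calendar that is 24 Iyar 4837 AM.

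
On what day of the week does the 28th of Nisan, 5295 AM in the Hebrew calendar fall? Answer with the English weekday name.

Friday

In the proleptic Gregorian calendar this is 12 April 1535 (JDN 2281808).
Since JDN mod 7 = 4 (0 = Monday), the day is Friday.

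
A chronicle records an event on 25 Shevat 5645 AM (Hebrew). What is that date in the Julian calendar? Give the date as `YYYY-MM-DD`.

Julian Day Number of the source date = 2409583.
Converting JDN 2409583 to the Julian calendar gives 29 January 1885 CE.

1885-01-29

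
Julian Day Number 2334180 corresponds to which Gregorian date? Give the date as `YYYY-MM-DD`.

1678-08-31

JDN 2451545 is 1 Jan 2000; 2334180 is −117365 days from there.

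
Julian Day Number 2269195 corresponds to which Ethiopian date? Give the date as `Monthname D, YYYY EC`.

The proleptic Gregorian equivalent of JDN 2269195 is 29 September 1500.
In the Ethiopian calendar that day is Meskerem 22, 1493 EC.

Meskerem 22, 1493 EC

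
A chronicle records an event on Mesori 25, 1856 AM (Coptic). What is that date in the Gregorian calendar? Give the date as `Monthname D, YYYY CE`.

Julian Day Number of the source date = 2502923.
Converting JDN 2502923 to the Gregorian calendar gives 1 September 2140 CE.

September 1, 2140 CE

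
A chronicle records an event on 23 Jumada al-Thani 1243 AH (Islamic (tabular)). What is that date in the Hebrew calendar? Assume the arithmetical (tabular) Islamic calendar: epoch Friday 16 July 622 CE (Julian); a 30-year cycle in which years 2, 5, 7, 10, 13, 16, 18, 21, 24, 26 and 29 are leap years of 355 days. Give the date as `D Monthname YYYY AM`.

24 Tevet 5588 AM

The source date corresponds to 11 January 1828 in the Gregorian calendar (JDN 2388733).
That day falls on 24 Tevet 5588 AM in the Hebrew calendar.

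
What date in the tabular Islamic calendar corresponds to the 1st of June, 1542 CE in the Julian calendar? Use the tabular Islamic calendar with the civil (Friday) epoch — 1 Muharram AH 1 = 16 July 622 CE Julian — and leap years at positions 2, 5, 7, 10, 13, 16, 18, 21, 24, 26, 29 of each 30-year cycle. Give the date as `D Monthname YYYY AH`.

16 Safar 949 AH

The source date corresponds to 11 June 1542 in the proleptic Gregorian calendar (JDN 2284425).
That day falls on 16 Safar 949 AH in the tabular Islamic calendar.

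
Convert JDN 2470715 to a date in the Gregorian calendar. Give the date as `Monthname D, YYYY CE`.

June 26, 2052 CE

Counting from JDN 2299161 = 15 Oct 1582 gives an offset of 171554 days.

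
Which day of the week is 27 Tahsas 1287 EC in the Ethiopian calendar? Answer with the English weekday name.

This is JDN 2194048 (30 December 1294 Gregorian).
2194048 ≡ 3 (mod 7); counting from Monday = 0 gives Thursday.

Thursday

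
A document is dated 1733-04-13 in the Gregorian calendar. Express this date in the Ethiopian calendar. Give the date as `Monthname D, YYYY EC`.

Miyazya 7, 1725 EC

Julian Day Number of the source date = 2354128.
Converting JDN 2354128 to the Ethiopian calendar gives 7 Miyazya 1725 EC.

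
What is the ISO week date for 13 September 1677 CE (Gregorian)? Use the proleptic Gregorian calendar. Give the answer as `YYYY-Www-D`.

The weekday is Monday (ISO weekday 1).
That Monday belongs to ISO week 37 of ISO year 1677.

1677-W37-1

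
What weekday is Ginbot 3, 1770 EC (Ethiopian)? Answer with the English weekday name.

Saturday

In the Gregorian calendar this is 9 May 1778 (JDN 2370590).
JDN 2370590 mod 7 = 5, and JDN 0 was a Monday, so this is a Saturday.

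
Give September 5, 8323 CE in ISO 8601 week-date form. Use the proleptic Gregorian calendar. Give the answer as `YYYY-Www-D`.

The weekday is Wednesday (ISO weekday 3).
That Wednesday belongs to ISO week 36 of ISO year 8323.

8323-W36-3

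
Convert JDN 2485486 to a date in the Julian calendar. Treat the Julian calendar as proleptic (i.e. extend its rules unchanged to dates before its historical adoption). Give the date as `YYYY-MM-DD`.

JDN 2485486 is 4 December 2092 in the Gregorian calendar.
In the Julian calendar that day is 2092-11-21.

2092-11-21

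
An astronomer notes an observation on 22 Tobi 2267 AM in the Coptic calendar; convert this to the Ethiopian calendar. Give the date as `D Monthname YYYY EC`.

22 Tir 2543 EC

The source date corresponds to 3 February 2551 in the Gregorian calendar (JDN 2652827).
That day falls on 22 Tir 2543 EC in the Ethiopian calendar.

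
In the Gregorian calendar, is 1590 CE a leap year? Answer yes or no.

no

1590 is not divisible by 4, so it is a common year.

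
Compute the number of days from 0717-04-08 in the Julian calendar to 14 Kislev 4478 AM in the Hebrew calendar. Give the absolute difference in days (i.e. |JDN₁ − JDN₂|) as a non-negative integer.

JDN of the first date = 1983040.
JDN of the second date = 1983269.
|1983269 − 1983040| = 229.

229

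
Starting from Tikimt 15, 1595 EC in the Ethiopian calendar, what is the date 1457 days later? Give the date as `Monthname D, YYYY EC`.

Tikimt 11, 1599 EC

Counting 1457 days forward from JDN 2306473 reaches JDN 2307930, which is Tikimt 11, 1599 EC.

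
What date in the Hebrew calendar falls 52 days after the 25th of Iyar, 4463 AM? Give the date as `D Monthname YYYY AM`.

JDN of the 25th of Iyar, 4463 AM = 1977965.
1977965 + 52 = 1978017.
JDN 1978017 in the Hebrew calendar is 18 Tammuz 4463 AM.

18 Tammuz 4463 AM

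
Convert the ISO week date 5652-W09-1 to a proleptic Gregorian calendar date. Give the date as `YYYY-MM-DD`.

ISO week 1 of 5652 is the week containing the first Thursday of 5652.
Week 9, day 1 (Monday) lands on 5652-02-26.

5652-02-26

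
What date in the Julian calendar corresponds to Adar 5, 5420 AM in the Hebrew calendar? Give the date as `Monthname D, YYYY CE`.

February 7, 1660 CE

Julian Day Number of the source date = 2327410.
Converting JDN 2327410 to the Julian calendar gives 7 February 1660 CE.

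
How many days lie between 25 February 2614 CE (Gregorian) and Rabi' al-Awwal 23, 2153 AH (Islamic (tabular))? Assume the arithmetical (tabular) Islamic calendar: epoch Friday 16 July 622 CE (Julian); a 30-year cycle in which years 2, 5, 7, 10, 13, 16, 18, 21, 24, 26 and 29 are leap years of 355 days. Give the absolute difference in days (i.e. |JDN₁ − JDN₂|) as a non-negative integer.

JDN of the first date = 2675859.
JDN of the second date = 2711118.
|2711118 − 2675859| = 35259.

35259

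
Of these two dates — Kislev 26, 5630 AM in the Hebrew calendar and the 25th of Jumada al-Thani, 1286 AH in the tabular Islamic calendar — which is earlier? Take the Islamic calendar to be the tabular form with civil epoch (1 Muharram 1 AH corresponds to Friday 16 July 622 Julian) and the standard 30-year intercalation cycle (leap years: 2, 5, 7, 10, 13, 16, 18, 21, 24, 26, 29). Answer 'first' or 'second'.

second

Converting both to JDN: 2404032 vs 2403973; the smaller is the second.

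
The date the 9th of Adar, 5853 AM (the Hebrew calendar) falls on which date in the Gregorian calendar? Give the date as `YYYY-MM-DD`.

Julian Day Number of the source date = 2485579.
Converting JDN 2485579 to the Gregorian calendar gives 7 March 2093 CE.

2093-03-07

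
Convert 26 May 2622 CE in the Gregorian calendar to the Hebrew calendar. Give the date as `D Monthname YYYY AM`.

23 Iyar 6382 AM

Both dates share Julian Day Number 2678871; in the Hebrew calendar that is 23 Iyar 6382 AM.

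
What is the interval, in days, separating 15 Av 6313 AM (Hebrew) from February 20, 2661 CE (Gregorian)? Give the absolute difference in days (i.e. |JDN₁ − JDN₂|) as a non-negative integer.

First date → JDN 2653732; second date → JDN 2693021.
The interval is |2653732 − 2693021| = 39289 days.

39289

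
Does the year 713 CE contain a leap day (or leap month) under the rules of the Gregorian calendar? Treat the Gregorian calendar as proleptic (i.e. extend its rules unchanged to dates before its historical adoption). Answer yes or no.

no

713 is not divisible by 4, so it is a common year.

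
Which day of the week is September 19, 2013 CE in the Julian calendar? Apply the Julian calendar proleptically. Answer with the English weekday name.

This is JDN 2456568 (2 October 2013 Gregorian).
JDN 2456568 mod 7 = 2, and JDN 0 was a Monday, so this is a Wednesday.

Wednesday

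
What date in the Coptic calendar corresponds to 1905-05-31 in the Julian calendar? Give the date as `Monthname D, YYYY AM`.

The source date corresponds to 13 June 1905 in the Gregorian calendar (JDN 2417010).
That day falls on 6 Paoni 1621 AM in the Coptic calendar.

Paoni 6, 1621 AM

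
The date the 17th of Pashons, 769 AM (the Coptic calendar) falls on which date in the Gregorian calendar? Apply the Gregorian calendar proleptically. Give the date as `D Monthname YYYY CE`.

Julian Day Number of the source date = 2105798.
Converting JDN 2105798 to the Gregorian calendar gives 18 May 1053 CE.

18 May 1053 CE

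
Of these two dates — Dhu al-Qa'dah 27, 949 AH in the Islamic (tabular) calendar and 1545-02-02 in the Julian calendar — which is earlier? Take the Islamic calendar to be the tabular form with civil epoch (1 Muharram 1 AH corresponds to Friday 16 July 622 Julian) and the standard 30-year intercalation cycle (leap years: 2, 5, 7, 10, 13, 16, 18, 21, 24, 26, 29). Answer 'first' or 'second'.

Converting both to JDN: 2284701 vs 2285402; the smaller is the first.

first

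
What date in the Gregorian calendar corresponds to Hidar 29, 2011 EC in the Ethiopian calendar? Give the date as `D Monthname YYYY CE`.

Both dates share Julian Day Number 2458461; in the Gregorian calendar that is 8 December 2018 CE.

8 December 2018 CE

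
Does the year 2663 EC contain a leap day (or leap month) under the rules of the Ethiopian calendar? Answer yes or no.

2663 mod 4 = 3; in the Ethiopian calendar a year is leap when year mod 4 = 3, so it is a leap year.

yes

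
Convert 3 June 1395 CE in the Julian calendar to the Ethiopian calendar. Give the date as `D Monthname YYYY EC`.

The source date corresponds to 11 June 1395 in the proleptic Gregorian calendar (JDN 2230735).
That day falls on 9 Sene 1387 EC in the Ethiopian calendar.

9 Sene 1387 EC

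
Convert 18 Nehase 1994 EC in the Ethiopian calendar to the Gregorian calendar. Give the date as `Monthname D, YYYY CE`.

Both dates share Julian Day Number 2452511; in the Gregorian calendar that is 24 August 2002 CE.

August 24, 2002 CE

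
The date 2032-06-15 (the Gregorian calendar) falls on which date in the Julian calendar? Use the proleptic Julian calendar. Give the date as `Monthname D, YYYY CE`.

For dates in this range the Gregorian date is 13 days ahead of the Julian.
15 June 2032 Gregorian − 13 days → 2 June 2032 Julian.

June 2, 2032 CE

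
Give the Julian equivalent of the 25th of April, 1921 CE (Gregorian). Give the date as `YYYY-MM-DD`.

1921-04-12

At this point the Julian calendar is 13 days behind the Gregorian.
25 April 1921 Gregorian − 13 days → 12 April 1921 Julian.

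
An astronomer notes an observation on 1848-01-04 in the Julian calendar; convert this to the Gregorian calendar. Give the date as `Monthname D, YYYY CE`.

At this point the Julian calendar is 12 days behind the Gregorian.
4 January 1848 Julian + 12 days → 16 January 1848 Gregorian.

January 16, 1848 CE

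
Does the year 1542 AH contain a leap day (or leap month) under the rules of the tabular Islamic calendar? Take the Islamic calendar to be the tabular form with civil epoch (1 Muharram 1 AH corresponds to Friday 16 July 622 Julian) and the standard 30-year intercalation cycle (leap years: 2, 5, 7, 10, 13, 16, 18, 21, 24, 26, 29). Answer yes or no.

no

Year 1542 AH is year 12 of its 30-year cycle; leap positions are 2, 5, 7, 10, 13, 16, 18, 21, 24, 26, 29, so it is a common year (354 days).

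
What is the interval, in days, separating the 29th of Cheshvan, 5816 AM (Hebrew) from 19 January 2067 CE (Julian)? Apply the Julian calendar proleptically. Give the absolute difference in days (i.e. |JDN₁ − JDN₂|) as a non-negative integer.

JDN of the first date = 2471957.
JDN of the second date = 2476048.
|2476048 − 2471957| = 4091.

4091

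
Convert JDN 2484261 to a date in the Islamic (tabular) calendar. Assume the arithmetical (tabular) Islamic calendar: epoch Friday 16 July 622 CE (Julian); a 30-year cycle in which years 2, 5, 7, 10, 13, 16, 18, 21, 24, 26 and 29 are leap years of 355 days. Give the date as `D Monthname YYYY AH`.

The Gregorian equivalent of JDN 2484261 is 28 July 2089.
In the tabular Islamic calendar that day is 20 Muharram 1513 AH.

20 Muharram 1513 AH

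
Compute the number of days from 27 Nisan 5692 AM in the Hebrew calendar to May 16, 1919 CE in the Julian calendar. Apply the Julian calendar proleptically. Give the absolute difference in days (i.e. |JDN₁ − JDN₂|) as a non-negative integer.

4723

JDN of the first date = 2426831.
JDN of the second date = 2422108.
|2422108 − 2426831| = 4723.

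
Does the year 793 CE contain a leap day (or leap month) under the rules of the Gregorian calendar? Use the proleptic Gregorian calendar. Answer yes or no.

no

793 is not divisible by 4, so it is a common year.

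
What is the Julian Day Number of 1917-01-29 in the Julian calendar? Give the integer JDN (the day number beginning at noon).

2421271

In the Gregorian calendar the same day is 11 February 1917.
JDN 2400001 is 17 November 1858 CE (Gregorian), MJD 0; the target day is +21270 days from there, so JDN = 2421271.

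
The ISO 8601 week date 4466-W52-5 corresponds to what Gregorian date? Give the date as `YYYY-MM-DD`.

4466-12-31

ISO week 1 of 4466 is the week containing the first Thursday of 4466.
Week 52, day 5 (Friday) lands on 4466-12-31.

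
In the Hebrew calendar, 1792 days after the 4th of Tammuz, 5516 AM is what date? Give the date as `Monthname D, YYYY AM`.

JDN of the 4th of Tammuz, 5516 AM = 2362609.
2362609 + 1792 = 2364401.
JDN 2364401 in the Hebrew calendar is Iyar 25, 5521 AM.

Iyar 25, 5521 AM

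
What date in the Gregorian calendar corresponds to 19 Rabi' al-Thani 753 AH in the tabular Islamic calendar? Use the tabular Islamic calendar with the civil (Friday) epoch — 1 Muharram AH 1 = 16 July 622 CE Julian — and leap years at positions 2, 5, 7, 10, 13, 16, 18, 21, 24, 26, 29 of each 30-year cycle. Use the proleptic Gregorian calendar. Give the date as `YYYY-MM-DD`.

Both dates share Julian Day Number 2215031; in the Gregorian calendar that is 12 June 1352 CE.

1352-06-12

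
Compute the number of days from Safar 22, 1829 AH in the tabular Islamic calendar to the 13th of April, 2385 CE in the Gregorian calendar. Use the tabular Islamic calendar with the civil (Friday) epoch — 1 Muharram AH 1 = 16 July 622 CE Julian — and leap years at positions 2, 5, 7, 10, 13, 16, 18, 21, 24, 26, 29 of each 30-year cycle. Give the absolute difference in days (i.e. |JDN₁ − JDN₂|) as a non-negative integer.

4007

JDN of the first date = 2596273.
JDN of the second date = 2592266.
|2592266 − 2596273| = 4007.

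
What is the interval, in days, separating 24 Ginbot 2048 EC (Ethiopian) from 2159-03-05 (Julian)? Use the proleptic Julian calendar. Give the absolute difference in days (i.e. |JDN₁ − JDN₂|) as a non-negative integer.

37545

First date → JDN 2472151; second date → JDN 2509696.
The interval is |2472151 − 2509696| = 37545 days.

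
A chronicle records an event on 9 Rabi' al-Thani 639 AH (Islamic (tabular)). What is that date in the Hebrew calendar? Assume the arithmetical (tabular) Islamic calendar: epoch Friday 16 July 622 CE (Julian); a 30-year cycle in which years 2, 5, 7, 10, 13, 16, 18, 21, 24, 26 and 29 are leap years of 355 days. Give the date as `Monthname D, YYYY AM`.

Cheshvan 11, 5002 AM

Julian Day Number of the source date = 2174623.
Converting JDN 2174623 to the Hebrew calendar gives 11 Cheshvan 5002 AM.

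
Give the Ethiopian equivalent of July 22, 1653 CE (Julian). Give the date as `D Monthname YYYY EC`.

Both dates share Julian Day Number 2325019; in the Ethiopian calendar that is 28 Hamle 1645 EC.

28 Hamle 1645 EC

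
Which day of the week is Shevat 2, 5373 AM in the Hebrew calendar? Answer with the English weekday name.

In the Gregorian calendar this is 24 January 1613 (JDN 2310220).
JDN 2310220 mod 7 = 3, and JDN 0 was a Monday, so this is a Thursday.

Thursday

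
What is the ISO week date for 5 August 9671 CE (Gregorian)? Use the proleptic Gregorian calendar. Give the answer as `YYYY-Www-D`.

9671-W32-3

The weekday is Wednesday (ISO weekday 3).
That Wednesday belongs to ISO week 32 of ISO year 9671.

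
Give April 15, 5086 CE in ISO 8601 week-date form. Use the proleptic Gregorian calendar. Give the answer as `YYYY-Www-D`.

5086-W15-4

The weekday is Thursday (ISO weekday 4).
That Thursday belongs to ISO week 15 of ISO year 5086.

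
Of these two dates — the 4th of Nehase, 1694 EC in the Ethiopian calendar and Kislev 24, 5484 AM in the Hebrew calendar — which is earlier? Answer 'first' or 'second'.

First date → JDN 2342922; second date → JDN 2350727.
JDN 2342922 < JDN 2350727, so the first date is earlier.

first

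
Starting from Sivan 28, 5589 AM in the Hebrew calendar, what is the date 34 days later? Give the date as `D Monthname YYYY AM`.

The starting date is JDN 2389268; 2389268 + 34 = 2389302.
JDN 2389302 corresponds to 3 Av 5589 AM.

3 Av 5589 AM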